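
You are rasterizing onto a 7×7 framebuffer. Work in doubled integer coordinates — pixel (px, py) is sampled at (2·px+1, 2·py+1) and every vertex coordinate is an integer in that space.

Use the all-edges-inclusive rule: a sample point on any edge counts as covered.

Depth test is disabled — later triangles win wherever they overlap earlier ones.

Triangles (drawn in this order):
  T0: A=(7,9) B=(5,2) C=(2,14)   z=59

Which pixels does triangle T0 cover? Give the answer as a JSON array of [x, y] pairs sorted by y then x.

T0:
  2·area = 45  (B↔C swapped to make it positive)
  edge (7, 9)→(2, 14): d=(-5,5) inclusive
  edge (2, 14)→(5, 2): d=(3,-12) inclusive
  edge (5, 2)→(7, 9): d=(2,7) inclusive
    (2,1)@(5, 3): e=[40,3,2] → X
    (3,1)@(7, 3): e=[30,27,-12] → .
    (6,1)@(13, 3): e=[0,99,-54] → .  [on edge]
    (2,2)@(5, 5): e=[30,9,6] → X
    (3,2)@(7, 5): e=[20,33,-8] → .
    (5,2)@(11, 5): e=[0,81,-36] → .  [on edge]
    (2,3)@(5, 7): e=[20,15,10] → X
    (3,3)@(7, 7): e=[10,39,-4] → .
    (4,3)@(9, 7): e=[0,63,-18] → .  [on edge]
    (2,4)@(5, 9): e=[10,21,14] → X
    (3,4)@(7, 9): e=[0,45,0] → X  [on edge]
    (4,4)@(9, 9): e=[-10,69,-14] → .
    (2,5)@(5, 11): e=[0,27,18] → X  [on edge]
    (1,6)@(3, 13): e=[0,9,36] → X  [on edge]
  covered (8 px):
    . . . . . . .
    . . X . . . .
    . . X . . . .
    . . X . . . .
    . . X X . . .
    . X X . . . .
    . X . . . . .

Result: [[2,1],[2,2],[2,3],[2,4],[3,4],[1,5],[2,5],[1,6]]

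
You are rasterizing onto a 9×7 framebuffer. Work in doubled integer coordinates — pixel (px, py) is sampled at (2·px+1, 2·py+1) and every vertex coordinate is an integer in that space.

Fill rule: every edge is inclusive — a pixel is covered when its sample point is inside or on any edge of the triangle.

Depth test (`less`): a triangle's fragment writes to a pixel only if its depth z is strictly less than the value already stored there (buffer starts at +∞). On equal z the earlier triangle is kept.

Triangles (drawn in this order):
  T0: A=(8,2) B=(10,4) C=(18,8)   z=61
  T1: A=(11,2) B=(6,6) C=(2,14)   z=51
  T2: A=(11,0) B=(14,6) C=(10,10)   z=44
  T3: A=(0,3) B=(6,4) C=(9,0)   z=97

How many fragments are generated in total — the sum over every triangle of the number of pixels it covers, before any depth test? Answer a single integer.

T0:
  2·area = 8  (B↔C swapped to make it positive)
  edge (8, 2)→(18, 8): d=(10,6) inclusive
  edge (18, 8)→(10, 4): d=(-8,-4) inclusive
  edge (10, 4)→(8, 2): d=(-2,-2) inclusive
    (3,0)@(7, 1): e=[-4,12,0] → ·  [on edge]
    (4,1)@(9, 3): e=[4,4,0] → █  [on edge]
    (5,1)@(11, 3): e=[-8,12,4] → ·
    (4,2)@(9, 5): e=[24,-12,-4] → ·
    (5,2)@(11, 5): e=[12,-4,0] → ·  [on edge]
    (6,2)@(13, 5): e=[0,4,4] → █  [on edge]
    (7,2)@(15, 5): e=[-12,12,8] → ·
    (6,3)@(13, 7): e=[20,-12,0] → ·  [on edge]
    (7,4)@(15, 9): e=[28,-20,0] → ·  [on edge]
    (8,5)@(17, 11): e=[36,-28,0] → ·  [on edge]
  covered (2 px):
    · · · · · · · · ·
    · · · · █ · · · ·
    · · · · · · █ · ·
    · · · · · · · · ·
    · · · · · · · · ·
    · · · · · · · · ·
    · · · · · · · · ·
T1:
  2·area = 24  (B↔C swapped to make it positive)
  edge (11, 2)→(2, 14): d=(-9,12) inclusive
  edge (2, 14)→(6, 6): d=(4,-8) inclusive
  edge (6, 6)→(11, 2): d=(5,-4) inclusive
    (3,3)@(7, 7): e=[3,12,9] → █
    (4,3)@(9, 7): e=[-21,28,17] → ·
    (2,4)@(5, 9): e=[9,4,11] → █
    (3,4)@(7, 9): e=[-15,20,19] → ·
    (2,5)@(5, 11): e=[-9,12,21] → ·
  covered (2 px):
    · · · · · · · · ·
    · · · · · · · · ·
    · · · · · · · · ·
    · · · █ · · · · ·
    · · █ · · · · · ·
    · · · · · · · · ·
    · · · · · · · · ·
T2:
  2·area = 36
  edge (11, 0)→(14, 6): d=(3,6) inclusive
  edge (14, 6)→(10, 10): d=(-4,4) inclusive
  edge (10, 10)→(11, 0): d=(1,-10) inclusive
    (5,0)@(11, 1): e=[3,32,1] → █
    (6,0)@(13, 1): e=[-9,24,21] → ·
    (5,1)@(11, 3): e=[9,24,3] → █
    (6,1)@(13, 3): e=[-3,16,23] → ·
    (8,1)@(17, 3): e=[-27,0,63] → ·  [on edge]
    (5,2)@(11, 5): e=[15,16,5] → █
    (6,2)@(13, 5): e=[3,8,25] → █
    (7,2)@(15, 5): e=[-9,0,45] → ·  [on edge]
    (5,3)@(11, 7): e=[21,8,7] → █
    (6,3)@(13, 7): e=[9,0,27] → █  [on edge]
    (7,3)@(15, 7): e=[-3,-8,47] → ·
    (5,4)@(11, 9): e=[27,0,9] → █  [on edge]
    (4,5)@(9, 11): e=[45,0,-9] → ·  [on edge]
    (3,6)@(7, 13): e=[63,0,-27] → ·  [on edge]
  covered (7 px):
    · · · · · █ · · ·
    · · · · · █ · · ·
    · · · · · █ █ · ·
    · · · · · █ █ · ·
    · · · · · █ · · ·
    · · · · · · · · ·
    · · · · · · · · ·
T3:
  2·area = 27  (B↔C swapped to make it positive)
  edge (0, 3)→(9, 0): d=(9,-3) inclusive
  edge (9, 0)→(6, 4): d=(-3,4) inclusive
  edge (6, 4)→(0, 3): d=(-6,-1) inclusive
    (3,0)@(7, 1): e=[3,5,19] → █
    (4,0)@(9, 1): e=[9,-3,21] → ·
    (0,1)@(1, 3): e=[3,23,1] → █
    (1,1)@(3, 3): e=[9,15,3] → █
    (2,1)@(5, 3): e=[15,7,5] → █
    (3,1)@(7, 3): e=[21,-1,7] → ·
    (0,2)@(1, 5): e=[21,17,-11] → ·
    (1,2)@(3, 5): e=[27,9,-9] → ·
    (2,2)@(5, 5): e=[33,1,-7] → ·
  covered (4 px):
    · · · █ · · · · ·
    █ █ █ · · · · · ·
    · · · · · · · · ·
    · · · · · · · · ·
    · · · · · · · · ·
    · · · · · · · · ·
    · · · · · · · · ·

Final: 15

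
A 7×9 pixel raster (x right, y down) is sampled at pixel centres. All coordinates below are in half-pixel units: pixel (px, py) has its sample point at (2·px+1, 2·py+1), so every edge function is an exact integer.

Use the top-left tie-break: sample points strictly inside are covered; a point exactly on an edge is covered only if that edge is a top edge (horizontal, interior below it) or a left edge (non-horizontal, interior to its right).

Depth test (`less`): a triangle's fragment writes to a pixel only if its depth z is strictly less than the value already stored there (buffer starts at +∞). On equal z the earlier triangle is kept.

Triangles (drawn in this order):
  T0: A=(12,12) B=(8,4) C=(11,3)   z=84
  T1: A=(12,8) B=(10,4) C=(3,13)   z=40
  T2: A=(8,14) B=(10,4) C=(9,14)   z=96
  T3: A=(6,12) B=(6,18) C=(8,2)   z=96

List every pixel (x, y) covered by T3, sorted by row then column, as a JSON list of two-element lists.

T0:
  2·area = 28
  edge (12, 12)→(8, 4): d=(-4,-8) top-left  bias=+0
  edge (8, 4)→(11, 3): d=(3,-1) top-left  bias=+0
  edge (11, 3)→(12, 12): d=(1,9) right/bottom  bias=-1
    (5,1)@(11, 3): e=[28,0,0] → ·  [on edge]
    (2,2)@(5, 5): e=[-28,0,56] → ·  [on edge]
    (4,2)@(9, 5): e=[4,4,20] → █
    (5,2)@(11, 5): e=[20,6,2] → █
    (6,2)@(13, 5): e=[36,8,-16] → ·
    (4,3)@(9, 7): e=[-4,10,22] → ·
    (5,3)@(11, 7): e=[12,12,4] → █
    (6,3)@(13, 7): e=[28,14,-14] → ·
    (5,4)@(11, 9): e=[4,18,6] → █
    (6,4)@(13, 9): e=[20,20,-12] → ·
    (5,5)@(11, 11): e=[-4,24,8] → ·
  covered (4 px):
    · · · · · · ·
    · · · · · · ·
    · · · · █ █ ·
    · · · · · █ ·
    · · · · · █ ·
    · · · · · · ·
    · · · · · · ·
    · · · · · · ·
    · · · · · · ·
T1:
  2·area = 46  (B↔C swapped to make it positive)
  edge (12, 8)→(3, 13): d=(-9,5) right/bottom  bias=-1
  edge (3, 13)→(10, 4): d=(7,-9) top-left  bias=+0
  edge (10, 4)→(12, 8): d=(2,4) right/bottom  bias=-1
    (4,3)@(9, 7): e=[24,12,10] → █
    (5,3)@(11, 7): e=[14,30,2] → █
    (6,3)@(13, 7): e=[4,48,-6] → ·
    (3,4)@(7, 9): e=[16,8,22] → █
    (5,4)@(11, 9): e=[-4,44,6] → ·
    (2,5)@(5, 11): e=[8,4,34] → █
    (3,5)@(7, 11): e=[-2,22,26] → ·
    (4,5)@(9, 11): e=[-12,40,18] → ·
    (1,6)@(3, 13): e=[0,0,46] → ·  [on edge]
    (2,6)@(5, 13): e=[-10,18,38] → ·
  covered (5 px):
    · · · · · · ·
    · · · · · · ·
    · · · · · · ·
    · · · · █ █ ·
    · · · █ █ · ·
    · · █ · · · ·
    · · · · · · ·
    · · · · · · ·
    · · · · · · ·
T2:
  2·area = 10
  edge (8, 14)→(10, 4): d=(2,-10) top-left  bias=+0
  edge (10, 4)→(9, 14): d=(-1,10) right/bottom  bias=-1
  edge (9, 14)→(8, 14): d=(-1,0) right/bottom  bias=-1
    (4,4)@(9, 9): e=[0,5,5] → █  [on edge]
    (5,4)@(11, 9): e=[20,-15,5] → ·
    (4,5)@(9, 11): e=[4,3,3] → █
    (5,5)@(11, 11): e=[24,-17,3] → ·
    (4,6)@(9, 13): e=[8,1,1] → █
    (5,6)@(11, 13): e=[28,-19,1] → ·
    (4,7)@(9, 15): e=[12,-1,-1] → ·
  covered (3 px):
    · · · · · · ·
    · · · · · · ·
    · · · · · · ·
    · · · · · · ·
    · · · · █ · ·
    · · · · █ · ·
    · · · · █ · ·
    · · · · · · ·
    · · · · · · ·
T3:
  2·area = 12  (B↔C swapped to make it positive)
  edge (6, 12)→(8, 2): d=(2,-10) top-left  bias=+0
  edge (8, 2)→(6, 18): d=(-2,16) right/bottom  bias=-1
  edge (6, 18)→(6, 12): d=(0,-6) top-left  bias=+0
    (3,3)@(7, 7): e=[0,6,6] → █  [on edge]
    (4,3)@(9, 7): e=[20,-26,18] → ·
    (3,4)@(7, 9): e=[4,2,6] → █
    (4,4)@(9, 9): e=[24,-30,18] → ·
    (3,5)@(7, 11): e=[8,-2,6] → ·
    (2,8)@(5, 17): e=[0,18,-6] → ·  [on edge]
  covered (2 px):
    · · · · · · ·
    · · · · · · ·
    · · · · · · ·
    · · · █ · · ·
    · · · █ · · ·
    · · · · · · ·
    · · · · · · ·
    · · · · · · ·
    · · · · · · ·

Answer: [[3,3],[3,4]]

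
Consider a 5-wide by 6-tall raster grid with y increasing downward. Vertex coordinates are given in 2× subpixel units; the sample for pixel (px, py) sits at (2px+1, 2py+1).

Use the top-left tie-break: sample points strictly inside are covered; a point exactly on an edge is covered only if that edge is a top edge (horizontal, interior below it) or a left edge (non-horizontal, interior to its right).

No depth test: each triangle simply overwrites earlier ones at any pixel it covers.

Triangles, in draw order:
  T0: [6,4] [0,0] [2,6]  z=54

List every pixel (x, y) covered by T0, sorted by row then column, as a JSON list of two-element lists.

T0:
  2·area = 28  (B↔C swapped to make it positive)
  edge (6, 4)→(2, 6): d=(-4,2) right/bottom  bias=-1
  edge (2, 6)→(0, 0): d=(-2,-6) top-left  bias=+0
  edge (0, 0)→(6, 4): d=(6,4) right/bottom  bias=-1
    (0,0)@(1, 1): e=[22,4,2] → #
    (1,0)@(3, 1): e=[18,16,-6] → ·
    (0,1)@(1, 3): e=[14,0,14] → #  [on edge]
    (1,1)@(3, 3): e=[10,12,6] → #
    (2,1)@(5, 3): e=[6,24,-2] → ·
    (0,2)@(1, 5): e=[6,-4,26] → ·
    (1,2)@(3, 5): e=[2,8,18] → #
    (2,2)@(5, 5): e=[-2,20,10] → ·
    (1,3)@(3, 7): e=[-6,4,30] → ·
    (1,4)@(3, 9): e=[-14,0,42] → ·  [on edge]
  covered (4 px):
    # · · · ·
    # # · · ·
    · # · · ·
    · · · · ·
    · · · · ·
    · · · · ·

Answer: [[0,0],[0,1],[1,1],[1,2]]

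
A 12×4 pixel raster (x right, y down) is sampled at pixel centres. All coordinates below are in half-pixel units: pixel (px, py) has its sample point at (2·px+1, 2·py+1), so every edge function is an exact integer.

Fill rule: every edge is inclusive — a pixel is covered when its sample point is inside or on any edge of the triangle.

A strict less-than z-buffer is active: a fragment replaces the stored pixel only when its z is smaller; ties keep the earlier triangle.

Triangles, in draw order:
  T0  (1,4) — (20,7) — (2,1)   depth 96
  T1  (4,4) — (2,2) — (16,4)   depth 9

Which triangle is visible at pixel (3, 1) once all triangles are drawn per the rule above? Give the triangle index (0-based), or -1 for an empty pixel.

T0:
  2·area = 60  (B↔C swapped to make it positive)
  edge (1, 4)→(2, 1): d=(1,-3) inclusive
  edge (2, 1)→(20, 7): d=(18,6) inclusive
  edge (20, 7)→(1, 4): d=(-19,-3) inclusive
    (1,1)@(3, 3): e=[5,30,25] → █
    (2,1)@(5, 3): e=[11,18,31] → █
    (3,1)@(7, 3): e=[17,6,37] → █
    (4,1)@(9, 3): e=[23,-6,43] → ·
    (1,2)@(3, 5): e=[7,66,-13] → ·
    (2,2)@(5, 5): e=[13,54,-7] → ·
    (3,2)@(7, 5): e=[19,42,-1] → ·
    (4,2)@(9, 5): e=[25,30,5] → █
    (5,2)@(11, 5): e=[31,18,11] → █
    (6,2)@(13, 5): e=[37,6,17] → █
    (7,2)@(15, 5): e=[43,-6,23] → ·
    (4,3)@(9, 7): e=[27,66,-33] → ·
  covered (6 px):
    · · · · · · · · · · · ·
    · █ █ █ · · · · · · · ·
    · · · · █ █ █ · · · · ·
    · · · · · · · · · · · ·
T1:
  2·area = 24
  edge (4, 4)→(2, 2): d=(-2,-2) inclusive
  edge (2, 2)→(16, 4): d=(14,2) inclusive
  edge (16, 4)→(4, 4): d=(-12,0) inclusive
    (0,0)@(1, 1): e=[0,-12,36] → ·  [on edge]
    (1,1)@(3, 3): e=[0,12,12] → █  [on edge]
    (2,1)@(5, 3): e=[4,8,12] → █
    (3,1)@(7, 3): e=[8,4,12] → █
    (4,1)@(9, 3): e=[12,0,12] → █  [on edge]
    (5,1)@(11, 3): e=[16,-4,12] → ·
    (1,2)@(3, 5): e=[-4,40,-12] → ·
    (2,2)@(5, 5): e=[0,36,-12] → ·  [on edge]
    (3,2)@(7, 5): e=[4,32,-12] → ·
    (4,2)@(9, 5): e=[8,28,-12] → ·
    (11,2)@(23, 5): e=[36,0,-12] → ·  [on edge]
    (3,3)@(7, 7): e=[0,60,-36] → ·  [on edge]
  covered (4 px):
    · · · · · · · · · · · ·
    · █ █ █ █ · · · · · · ·
    · · · · · · · · · · · ·
    · · · · · · · · · · · ·

Z-buffer (winner per pixel, '.' = empty):
  . . . . . . . . . . . .
  . 1 1 1 1 . . . . . . .
  . . . . 0 0 0 . . . . .
  . . . . . . . . . . . .

Answer: 1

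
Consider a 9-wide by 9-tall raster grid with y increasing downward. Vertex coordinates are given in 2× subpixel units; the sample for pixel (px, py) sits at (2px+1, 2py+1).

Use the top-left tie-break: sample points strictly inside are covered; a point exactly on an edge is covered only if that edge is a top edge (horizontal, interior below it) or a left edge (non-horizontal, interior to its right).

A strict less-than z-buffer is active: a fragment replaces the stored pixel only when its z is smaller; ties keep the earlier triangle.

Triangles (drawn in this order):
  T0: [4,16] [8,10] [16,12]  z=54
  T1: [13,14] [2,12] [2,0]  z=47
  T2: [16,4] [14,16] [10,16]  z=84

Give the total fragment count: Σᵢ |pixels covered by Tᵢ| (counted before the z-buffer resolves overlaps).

T0:
  2·area = 56
  edge (4, 16)→(8, 10): d=(4,-6) top-left  bias=+0
  edge (8, 10)→(16, 12): d=(8,2) right/bottom  bias=-1
  edge (16, 12)→(4, 16): d=(-12,4) right/bottom  bias=-1
    (4,5)@(9, 11): e=[10,6,40] → █
    (5,5)@(11, 11): e=[22,2,32] → █
    (6,5)@(13, 11): e=[34,-2,24] → ·
    (3,6)@(7, 13): e=[6,26,24] → █
    (6,6)@(13, 13): e=[42,14,0] → ·  [on edge]
    (2,7)@(5, 15): e=[2,46,8] → █
    (3,7)@(7, 15): e=[14,42,0] → ·  [on edge]
    (4,7)@(9, 15): e=[26,38,-8] → ·
    (5,7)@(11, 15): e=[38,34,-16] → ·
    (0,8)@(1, 17): e=[-14,70,0] → ·  [on edge]
    (2,8)@(5, 17): e=[10,62,-16] → ·
  covered (6 px):
    · · · · · · · · ·
    · · · · · · · · ·
    · · · · · · · · ·
    · · · · · · · · ·
    · · · · · · · · ·
    · · · · █ █ · · ·
    · · · █ █ █ · · ·
    · · █ · · · · · ·
    · · · · · · · · ·
T1:
  2·area = 132
  edge (13, 14)→(2, 12): d=(-11,-2) top-left  bias=+0
  edge (2, 12)→(2, 0): d=(0,-12) top-left  bias=+0
  edge (2, 0)→(13, 14): d=(11,14) right/bottom  bias=-1
    (1,1)@(3, 3): e=[101,12,19] → █
    (2,1)@(5, 3): e=[105,36,-9] → ·
    (1,2)@(3, 5): e=[79,12,41] → █
    (2,2)@(5, 5): e=[83,36,13] → █
    (3,2)@(7, 5): e=[87,60,-15] → ·
    (1,3)@(3, 7): e=[57,12,63] → █
    (3,3)@(7, 7): e=[65,60,7] → █
    (4,3)@(9, 7): e=[69,84,-21] → ·
    (1,4)@(3, 9): e=[35,12,85] → █
    (4,4)@(9, 9): e=[47,84,1] → █
    (5,4)@(11, 9): e=[51,108,-27] → ·
    (1,5)@(3, 11): e=[13,12,107] → █
  covered (16 px):
    · · · · · · · · ·
    · █ · · · · · · ·
    · █ █ · · · · · ·
    · █ █ █ · · · · ·
    · █ █ █ █ · · · ·
    · █ █ █ █ · · · ·
    · · · · █ █ · · ·
    · · · · · · · · ·
    · · · · · · · · ·
T2:
  2·area = 48
  edge (16, 4)→(14, 16): d=(-2,12) right/bottom  bias=-1
  edge (14, 16)→(10, 16): d=(-4,0) right/bottom  bias=-1
  edge (10, 16)→(16, 4): d=(6,-12) top-left  bias=+0
    (7,3)@(15, 7): e=[6,36,6] → █
    (8,3)@(17, 7): e=[-18,36,30] → ·
    (7,4)@(15, 9): e=[2,28,18] → █
    (8,4)@(17, 9): e=[-22,28,42] → ·
    (6,5)@(13, 11): e=[22,20,6] → █
    (7,5)@(15, 11): e=[-2,20,30] → ·
    (6,6)@(13, 13): e=[18,12,18] → █
    (7,6)@(15, 13): e=[-6,12,42] → ·
    (5,7)@(11, 15): e=[38,4,6] → █
    (7,7)@(15, 15): e=[-10,4,54] → ·
    (5,8)@(11, 17): e=[34,-4,18] → ·
    (6,8)@(13, 17): e=[10,-4,42] → ·
  covered (6 px):
    · · · · · · · · ·
    · · · · · · · · ·
    · · · · · · · · ·
    · · · · · · · █ ·
    · · · · · · · █ ·
    · · · · · · █ · ·
    · · · · · · █ · ·
    · · · · · █ █ · ·
    · · · · · · · · ·

Result: 28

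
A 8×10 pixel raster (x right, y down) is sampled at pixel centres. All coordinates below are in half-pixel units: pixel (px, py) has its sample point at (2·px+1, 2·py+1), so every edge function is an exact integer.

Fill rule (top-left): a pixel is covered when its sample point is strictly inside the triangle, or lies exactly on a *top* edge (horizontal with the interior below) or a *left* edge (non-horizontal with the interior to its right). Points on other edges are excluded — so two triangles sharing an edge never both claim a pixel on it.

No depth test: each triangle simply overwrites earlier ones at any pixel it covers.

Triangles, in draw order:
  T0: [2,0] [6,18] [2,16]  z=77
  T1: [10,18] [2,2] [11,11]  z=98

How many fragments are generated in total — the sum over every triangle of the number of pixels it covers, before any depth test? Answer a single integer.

T0:
  2·area = 64
  edge (2, 0)→(6, 18): d=(4,18) right/bottom  bias=-1
  edge (6, 18)→(2, 16): d=(-4,-2) top-left  bias=+0
  edge (2, 16)→(2, 0): d=(0,-16) top-left  bias=+0
    (1,2)@(3, 5): e=[2,46,16] → #
    (2,2)@(5, 5): e=[-34,50,48] → ·
    (1,3)@(3, 7): e=[10,38,16] → #
    (2,3)@(5, 7): e=[-26,42,48] → ·
    (1,4)@(3, 9): e=[18,30,16] → #
    (2,4)@(5, 9): e=[-18,34,48] → ·
    (1,5)@(3, 11): e=[26,22,16] → #
    (2,5)@(5, 11): e=[-10,26,48] → ·
    (1,6)@(3, 13): e=[34,14,16] → #
    (2,6)@(5, 13): e=[-2,18,48] → ·
    (1,7)@(3, 15): e=[42,6,16] → #
    (2,7)@(5, 15): e=[6,10,48] → #
  covered (8 px):
    · · · · · · · ·
    · · · · · · · ·
    · # · · · · · ·
    · # · · · · · ·
    · # · · · · · ·
    · # · · · · · ·
    · # · · · · · ·
    · # # · · · · ·
    · · # · · · · ·
    · · · · · · · ·
T1:
  2·area = 72
  edge (10, 18)→(2, 2): d=(-8,-16) top-left  bias=+0
  edge (2, 2)→(11, 11): d=(9,9) right/bottom  bias=-1
  edge (11, 11)→(10, 18): d=(-1,7) right/bottom  bias=-1
    (0,0)@(1, 1): e=[-8,0,80] → ·  [on edge]
    (1,1)@(3, 3): e=[8,0,64] → ·  [on edge]
    (2,2)@(5, 5): e=[24,0,48] → ·  [on edge]
    (2,3)@(5, 7): e=[8,18,46] → #
    (3,3)@(7, 7): e=[40,0,32] → ·  [on edge]
    (2,4)@(5, 9): e=[-8,36,44] → ·
    (3,4)@(7, 9): e=[24,18,30] → #
    (4,4)@(9, 9): e=[56,0,16] → ·  [on edge]
    (3,5)@(7, 11): e=[8,36,28] → #
    (4,5)@(9, 11): e=[40,18,14] → #
    (5,5)@(11, 11): e=[72,0,0] → ·  [on edge]
    (3,6)@(7, 13): e=[-8,54,26] → ·
    (6,6)@(13, 13): e=[88,0,-16] → ·  [on edge]
    (7,7)@(15, 15): e=[104,0,-32] → ·  [on edge]
  covered (6 px):
    · · · · · · · ·
    · · · · · · · ·
    · · · · · · · ·
    · · # · · · · ·
    · · · # · · · ·
    · · · # # · · ·
    · · · · # · · ·
    · · · · # · · ·
    · · · · · · · ·
    · · · · · · · ·

Final: 14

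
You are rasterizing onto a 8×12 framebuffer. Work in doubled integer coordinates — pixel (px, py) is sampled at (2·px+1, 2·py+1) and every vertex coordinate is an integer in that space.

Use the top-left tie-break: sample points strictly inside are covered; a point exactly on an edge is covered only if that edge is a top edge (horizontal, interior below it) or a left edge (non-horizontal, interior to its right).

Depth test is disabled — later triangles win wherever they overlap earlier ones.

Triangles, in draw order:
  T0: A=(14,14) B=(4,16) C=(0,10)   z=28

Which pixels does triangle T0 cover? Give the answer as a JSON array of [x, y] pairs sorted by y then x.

T0:
  2·area = 68
  edge (14, 14)→(4, 16): d=(-10,2) right/bottom  bias=-1
  edge (4, 16)→(0, 10): d=(-4,-6) top-left  bias=+0
  edge (0, 10)→(14, 14): d=(14,4) right/bottom  bias=-1
    (0,5)@(1, 11): e=[56,2,10] → #
    (1,5)@(3, 11): e=[52,14,2] → #
    (2,5)@(5, 11): e=[48,26,-6] → ·
    (0,6)@(1, 13): e=[36,-6,38] → ·
    (1,6)@(3, 13): e=[32,6,30] → #
    (2,6)@(5, 13): e=[28,18,22] → #
    (3,6)@(7, 13): e=[24,30,14] → #
    (4,6)@(9, 13): e=[20,42,6] → #
    (5,6)@(11, 13): e=[16,54,-2] → ·
    (1,7)@(3, 15): e=[12,-2,58] → ·
    (2,7)@(5, 15): e=[8,10,50] → #
    (4,7)@(9, 15): e=[0,34,34] → ·  [on edge]
  covered (8 px):
    · · · · · · · ·
    · · · · · · · ·
    · · · · · · · ·
    · · · · · · · ·
    · · · · · · · ·
    # # · · · · · ·
    · # # # # · · ·
    · · # # · · · ·
    · · · · · · · ·
    · · · · · · · ·
    · · · · · · · ·
    · · · · · · · ·

Answer: [[0,5],[1,5],[1,6],[2,6],[3,6],[4,6],[2,7],[3,7]]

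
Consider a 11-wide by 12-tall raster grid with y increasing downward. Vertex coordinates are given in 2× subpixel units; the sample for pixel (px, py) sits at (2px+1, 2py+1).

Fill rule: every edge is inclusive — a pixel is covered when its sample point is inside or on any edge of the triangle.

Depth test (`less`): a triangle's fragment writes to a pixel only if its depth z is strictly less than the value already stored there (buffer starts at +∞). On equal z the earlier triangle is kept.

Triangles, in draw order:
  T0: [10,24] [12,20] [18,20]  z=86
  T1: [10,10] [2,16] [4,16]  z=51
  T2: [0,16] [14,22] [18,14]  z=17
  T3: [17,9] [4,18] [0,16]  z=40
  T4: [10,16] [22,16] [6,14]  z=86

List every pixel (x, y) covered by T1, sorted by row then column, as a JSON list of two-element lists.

T0:
  2·area = 24
  edge (10, 24)→(12, 20): d=(2,-4) inclusive
  edge (12, 20)→(18, 20): d=(6,0) inclusive
  edge (18, 20)→(10, 24): d=(-8,4) inclusive
    (6,10)@(13, 21): e=[6,6,12] → █
    (7,10)@(15, 21): e=[14,6,4] → █
    (8,10)@(17, 21): e=[22,6,-4] → ·
    (5,11)@(11, 23): e=[2,18,4] → █
    (6,11)@(13, 23): e=[10,18,-4] → ·
    (7,11)@(15, 23): e=[18,18,-12] → ·
  covered (3 px):
    · · · · · · · · · · ·
    · · · · · · · · · · ·
    · · · · · · · · · · ·
    · · · · · · · · · · ·
    · · · · · · · · · · ·
    · · · · · · · · · · ·
    · · · · · · · · · · ·
    · · · · · · · · · · ·
    · · · · · · · · · · ·
    · · · · · · · · · · ·
    · · · · · · █ █ · · ·
    · · · · · █ · · · · ·
T1:
  2·area = 12  (B↔C swapped to make it positive)
  edge (10, 10)→(4, 16): d=(-6,6) inclusive
  edge (4, 16)→(2, 16): d=(-2,0) inclusive
  edge (2, 16)→(10, 10): d=(8,-6) inclusive
    (9,0)@(19, 1): e=[0,30,-18] → ·  [on edge]
    (8,1)@(17, 3): e=[0,26,-14] → ·  [on edge]
    (7,2)@(15, 5): e=[0,22,-10] → ·  [on edge]
    (6,3)@(13, 7): e=[0,18,-6] → ·  [on edge]
    (5,4)@(11, 9): e=[0,14,-2] → ·  [on edge]
    (4,5)@(9, 11): e=[0,10,2] → █  [on edge]
    (5,5)@(11, 11): e=[-12,10,14] → ·
    (3,6)@(7, 13): e=[0,6,6] → █  [on edge]
    (4,6)@(9, 13): e=[-12,6,18] → ·
    (2,7)@(5, 15): e=[0,2,10] → █  [on edge]
    (3,7)@(7, 15): e=[-12,2,22] → ·
    (1,8)@(3, 17): e=[0,-2,14] → ·  [on edge]
    (0,9)@(1, 19): e=[0,-6,18] → ·  [on edge]
  covered (3 px):
    · · · · · · · · · · ·
    · · · · · · · · · · ·
    · · · · · · · · · · ·
    · · · · · · · · · · ·
    · · · · · · · · · · ·
    · · · · █ · · · · · ·
    · · · █ · · · · · · ·
    · · █ · · · · · · · ·
    · · · · · · · · · · ·
    · · · · · · · · · · ·
    · · · · · · · · · · ·
    · · · · · · · · · · ·
T2:
  2·area = 136  (B↔C swapped to make it positive)
  edge (0, 16)→(18, 14): d=(18,-2) inclusive
  edge (18, 14)→(14, 22): d=(-4,8) inclusive
  edge (14, 22)→(0, 16): d=(-14,-6) inclusive
    (4,7)@(9, 15): e=[0,68,68] → █  [on edge]
    (5,7)@(11, 15): e=[4,52,80] → █
    (6,7)@(13, 15): e=[8,36,92] → █
    (7,7)@(15, 15): e=[12,20,104] → █
    (8,7)@(17, 15): e=[16,4,116] → █
    (9,7)@(19, 15): e=[20,-12,128] → ·
    (1,8)@(3, 17): e=[24,108,4] → █
    (2,8)@(5, 17): e=[28,92,16] → █
    (3,8)@(7, 17): e=[32,76,28] → █
    (8,8)@(17, 17): e=[52,-4,88] → ·
    (1,9)@(3, 19): e=[60,100,-24] → ·
    (2,9)@(5, 19): e=[64,84,-12] → ·
    (3,9)@(7, 19): e=[68,68,0] → █  [on edge]
  covered (18 px):
    · · · · · · · · · · ·
    · · · · · · · · · · ·
    · · · · · · · · · · ·
    · · · · · · · · · · ·
    · · · · · · · · · · ·
    · · · · · · · · · · ·
    · · · · · · · · · · ·
    · · · · █ █ █ █ █ · ·
    · █ █ █ █ █ █ █ · · ·
    · · · █ █ █ █ █ · · ·
    · · · · · · █ · · · ·
    · · · · · · · · · · ·
T3:
  2·area = 62
  edge (17, 9)→(4, 18): d=(-13,9) inclusive
  edge (4, 18)→(0, 16): d=(-4,-2) inclusive
  edge (0, 16)→(17, 9): d=(17,-7) inclusive
    (8,4)@(17, 9): e=[0,62,0] → █  [on edge]
    (9,4)@(19, 9): e=[-18,66,14] → ·
    (6,5)@(13, 11): e=[10,46,6] → █
    (7,5)@(15, 11): e=[-8,50,20] → ·
    (8,5)@(17, 11): e=[-26,54,34] → ·
    (4,6)@(9, 13): e=[20,30,12] → █
    (5,6)@(11, 13): e=[2,34,26] → █
    (6,6)@(13, 13): e=[-16,38,40] → ·
    (1,7)@(3, 15): e=[48,10,4] → █
    (2,7)@(5, 15): e=[30,14,18] → █
    (3,7)@(7, 15): e=[12,18,32] → █
    (4,7)@(9, 15): e=[-6,22,46] → ·
  covered (9 px):
    · · · · · · · · · · ·
    · · · · · · · · · · ·
    · · · · · · · · · · ·
    · · · · · · · · · · ·
    · · · · · · · · █ · ·
    · · · · · · █ · · · ·
    · · · · █ █ · · · · ·
    · █ █ █ · · · · · · ·
    · █ █ · · · · · · · ·
    · · · · · · · · · · ·
    · · · · · · · · · · ·
    · · · · · · · · · · ·
T4:
  2·area = 24  (B↔C swapped to make it positive)
  edge (10, 16)→(6, 14): d=(-4,-2) inclusive
  edge (6, 14)→(22, 16): d=(16,2) inclusive
  edge (22, 16)→(10, 16): d=(-12,0) inclusive
    (4,7)@(9, 15): e=[2,10,12] → █
    (5,7)@(11, 15): e=[6,6,12] → █
    (6,7)@(13, 15): e=[10,2,12] → █
    (7,7)@(15, 15): e=[14,-2,12] → ·
    (4,8)@(9, 17): e=[-6,42,-12] → ·
    (5,8)@(11, 17): e=[-2,38,-12] → ·
    (6,8)@(13, 17): e=[2,34,-12] → ·
  covered (3 px):
    · · · · · · · · · · ·
    · · · · · · · · · · ·
    · · · · · · · · · · ·
    · · · · · · · · · · ·
    · · · · · · · · · · ·
    · · · · · · · · · · ·
    · · · · · · · · · · ·
    · · · · █ █ █ · · · ·
    · · · · · · · · · · ·
    · · · · · · · · · · ·
    · · · · · · · · · · ·
    · · · · · · · · · · ·

Final: [[4,5],[3,6],[2,7]]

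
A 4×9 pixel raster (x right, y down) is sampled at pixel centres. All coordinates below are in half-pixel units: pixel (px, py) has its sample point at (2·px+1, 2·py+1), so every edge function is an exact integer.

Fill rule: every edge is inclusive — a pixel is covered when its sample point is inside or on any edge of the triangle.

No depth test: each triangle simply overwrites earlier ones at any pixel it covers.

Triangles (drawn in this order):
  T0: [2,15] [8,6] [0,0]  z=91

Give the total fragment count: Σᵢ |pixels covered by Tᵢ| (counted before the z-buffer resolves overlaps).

T0:
  2·area = 108  (B↔C swapped to make it positive)
  edge (2, 15)→(0, 0): d=(-2,-15) inclusive
  edge (0, 0)→(8, 6): d=(8,6) inclusive
  edge (8, 6)→(2, 15): d=(-6,9) inclusive
    (0,0)@(1, 1): e=[13,2,93] → #
    (1,0)@(3, 1): e=[43,-10,75] → ·
    (0,1)@(1, 3): e=[9,18,81] → #
    (1,1)@(3, 3): e=[39,6,63] → #
    (2,1)@(5, 3): e=[69,-6,45] → ·
    (0,2)@(1, 5): e=[5,34,69] → #
    (2,2)@(5, 5): e=[65,10,33] → #
    (3,2)@(7, 5): e=[95,-2,15] → ·
    (0,3)@(1, 7): e=[1,50,57] → #
    (3,3)@(7, 7): e=[91,14,3] → #
    (0,4)@(1, 9): e=[-3,66,45] → ·
    (1,4)@(3, 9): e=[27,54,27] → #
  covered (14 px):
    # · · ·
    # # · ·
    # # # ·
    # # # #
    · # # ·
    · # · ·
    · # · ·
    · · · ·
    · · · ·

Final: 14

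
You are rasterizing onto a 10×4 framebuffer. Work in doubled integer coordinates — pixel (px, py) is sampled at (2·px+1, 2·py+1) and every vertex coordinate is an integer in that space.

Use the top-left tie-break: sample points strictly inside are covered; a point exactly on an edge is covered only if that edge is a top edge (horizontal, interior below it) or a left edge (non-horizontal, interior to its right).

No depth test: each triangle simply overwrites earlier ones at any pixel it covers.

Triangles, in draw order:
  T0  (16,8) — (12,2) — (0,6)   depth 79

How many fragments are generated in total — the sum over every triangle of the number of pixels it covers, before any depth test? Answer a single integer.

T0:
  2·area = 88  (B↔C swapped to make it positive)
  edge (16, 8)→(0, 6): d=(-16,-2) top-left  bias=+0
  edge (0, 6)→(12, 2): d=(12,-4) top-left  bias=+0
  edge (12, 2)→(16, 8): d=(4,6) right/bottom  bias=-1
    (7,0)@(15, 1): e=[110,0,-22] → .  [on edge]
    (4,1)@(9, 3): e=[66,0,22] → X  [on edge]
    (5,1)@(11, 3): e=[70,8,10] → X
    (6,1)@(13, 3): e=[74,16,-2] → .
    (1,2)@(3, 5): e=[22,0,66] → X  [on edge]
    (2,2)@(5, 5): e=[26,8,54] → X
    (3,2)@(7, 5): e=[30,16,42] → X
    (6,2)@(13, 5): e=[42,40,6] → X
    (7,2)@(15, 5): e=[46,48,-6] → .
    (1,3)@(3, 7): e=[-10,24,74] → .
    (2,3)@(5, 7): e=[-6,32,62] → .
    (3,3)@(7, 7): e=[-2,40,50] → .
  covered (12 px):
    . . . . . . . . . .
    . . . . X X . . . .
    . X X X X X X . . .
    . . . . X X X X . .

Final: 12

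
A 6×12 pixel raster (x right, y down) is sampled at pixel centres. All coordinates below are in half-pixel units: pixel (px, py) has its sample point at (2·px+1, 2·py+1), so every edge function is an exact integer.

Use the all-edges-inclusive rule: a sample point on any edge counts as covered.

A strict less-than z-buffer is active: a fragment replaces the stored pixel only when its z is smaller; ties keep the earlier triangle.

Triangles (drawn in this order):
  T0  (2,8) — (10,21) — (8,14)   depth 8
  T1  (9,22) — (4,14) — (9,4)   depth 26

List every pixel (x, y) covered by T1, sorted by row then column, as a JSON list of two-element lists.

T0:
  2·area = 30  (B↔C swapped to make it positive)
  edge (2, 8)→(8, 14): d=(6,6) inclusive
  edge (8, 14)→(10, 21): d=(2,7) inclusive
  edge (10, 21)→(2, 8): d=(-8,-13) inclusive
    (0,3)@(1, 7): e=[0,35,-5] → ·  [on edge]
    (1,4)@(3, 9): e=[0,25,5] → #  [on edge]
    (2,4)@(5, 9): e=[-12,11,31] → ·
    (1,5)@(3, 11): e=[12,29,-11] → ·
    (2,5)@(5, 11): e=[0,15,15] → #  [on edge]
    (3,5)@(7, 11): e=[-12,1,41] → ·
    (2,6)@(5, 13): e=[12,19,-1] → ·
    (3,6)@(7, 13): e=[0,5,25] → #  [on edge]
    (4,6)@(9, 13): e=[-12,-9,51] → ·
    (3,7)@(7, 15): e=[12,9,9] → #
    (4,7)@(9, 15): e=[0,-5,35] → ·  [on edge]
    (3,8)@(7, 17): e=[24,13,-7] → ·
    (5,8)@(11, 17): e=[0,-15,45] → ·  [on edge]
  covered (5 px):
    · · · · · ·
    · · · · · ·
    · · · · · ·
    · · · · · ·
    · # · · · ·
    · · # · · ·
    · · · # · ·
    · · · # · ·
    · · · · · ·
    · · · · # ·
    · · · · · ·
    · · · · · ·
T1:
  2·area = 90
  edge (9, 22)→(4, 14): d=(-5,-8) inclusive
  edge (4, 14)→(9, 4): d=(5,-10) inclusive
  edge (9, 4)→(9, 22): d=(0,18) inclusive
    (4,0)@(9, 1): e=[105,-15,0] → ·  [on edge]
    (4,1)@(9, 3): e=[95,-5,0] → ·  [on edge]
    (4,2)@(9, 5): e=[85,5,0] → #  [on edge]
    (5,2)@(11, 5): e=[101,25,-36] → ·
    (4,3)@(9, 7): e=[75,15,0] → #  [on edge]
    (5,3)@(11, 7): e=[91,35,-36] → ·
    (3,4)@(7, 9): e=[49,5,36] → #
    (4,4)@(9, 9): e=[65,25,0] → #  [on edge]
    (5,4)@(11, 9): e=[81,45,-36] → ·
    (3,5)@(7, 11): e=[39,15,36] → #
    (4,5)@(9, 11): e=[55,35,0] → #  [on edge]
    (5,5)@(11, 11): e=[71,55,-36] → ·
    (4,6)@(9, 13): e=[45,45,0] → #  [on edge]
    (4,7)@(9, 15): e=[35,55,0] → #  [on edge]
    (4,8)@(9, 17): e=[25,65,0] → #  [on edge]
    (4,9)@(9, 19): e=[15,75,0] → #  [on edge]
    (4,10)@(9, 21): e=[5,85,0] → #  [on edge]
    (4,11)@(9, 23): e=[-5,95,0] → ·  [on edge]
  covered (16 px):
    · · · · · ·
    · · · · · ·
    · · · · # ·
    · · · · # ·
    · · · # # ·
    · · · # # ·
    · · # # # ·
    · · # # # ·
    · · · # # ·
    · · · · # ·
    · · · · # ·
    · · · · · ·

Result: [[4,2],[4,3],[3,4],[4,4],[3,5],[4,5],[2,6],[3,6],[4,6],[2,7],[3,7],[4,7],[3,8],[4,8],[4,9],[4,10]]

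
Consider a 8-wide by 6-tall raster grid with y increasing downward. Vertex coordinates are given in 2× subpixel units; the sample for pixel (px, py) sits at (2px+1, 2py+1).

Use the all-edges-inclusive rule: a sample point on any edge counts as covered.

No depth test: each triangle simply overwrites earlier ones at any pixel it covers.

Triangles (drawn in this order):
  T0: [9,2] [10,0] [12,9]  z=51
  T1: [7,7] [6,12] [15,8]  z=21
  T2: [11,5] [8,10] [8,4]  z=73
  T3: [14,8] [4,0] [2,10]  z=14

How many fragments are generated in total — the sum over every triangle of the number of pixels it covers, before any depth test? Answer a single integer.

T0:
  2·area = 13
  edge (9, 2)→(10, 0): d=(1,-2) inclusive
  edge (10, 0)→(12, 9): d=(2,9) inclusive
  edge (12, 9)→(9, 2): d=(-3,-7) inclusive
    (5,2)@(11, 5): e=[7,1,5] → █
    (6,2)@(13, 5): e=[11,-17,19] → ·
    (5,3)@(11, 7): e=[9,5,-1] → ·
  covered (1 px):
    · · · · · · · ·
    · · · · · · · ·
    · · · · · █ · ·
    · · · · · · · ·
    · · · · · · · ·
    · · · · · · · ·
T1:
  2·area = 41  (B↔C swapped to make it positive)
  edge (7, 7)→(15, 8): d=(8,1) inclusive
  edge (15, 8)→(6, 12): d=(-9,4) inclusive
  edge (6, 12)→(7, 7): d=(1,-5) inclusive
    (3,3)@(7, 7): e=[0,41,0] → █  [on edge]
    (4,3)@(9, 7): e=[-2,33,10] → ·
    (3,4)@(7, 9): e=[16,23,2] → █
    (4,4)@(9, 9): e=[14,15,12] → █
    (5,4)@(11, 9): e=[12,7,22] → █
    (6,4)@(13, 9): e=[10,-1,32] → ·
    (3,5)@(7, 11): e=[32,5,4] → █
    (4,5)@(9, 11): e=[30,-3,14] → ·
    (5,5)@(11, 11): e=[28,-11,24] → ·
  covered (5 px):
    · · · · · · · ·
    · · · · · · · ·
    · · · · · · · ·
    · · · █ · · · ·
    · · · █ █ █ · ·
    · · · █ · · · ·
T2:
  2·area = 18
  edge (11, 5)→(8, 10): d=(-3,5) inclusive
  edge (8, 10)→(8, 4): d=(0,-6) inclusive
  edge (8, 4)→(11, 5): d=(3,1) inclusive
    (2,1)@(5, 3): e=[36,-18,0] → ·  [on edge]
    (4,2)@(9, 5): e=[10,6,2] → █
    (5,2)@(11, 5): e=[0,18,0] → █  [on edge]
    (6,2)@(13, 5): e=[-10,30,-2] → ·
    (4,3)@(9, 7): e=[4,6,8] → █
    (5,3)@(11, 7): e=[-6,18,6] → ·
    (4,4)@(9, 9): e=[-2,6,14] → ·
  covered (3 px):
    · · · · · · · ·
    · · · · · · · ·
    · · · · █ █ · ·
    · · · · █ · · ·
    · · · · · · · ·
    · · · · · · · ·
T3:
  2·area = 116  (B↔C swapped to make it positive)
  edge (14, 8)→(2, 10): d=(-12,2) inclusive
  edge (2, 10)→(4, 0): d=(2,-10) inclusive
  edge (4, 0)→(14, 8): d=(10,8) inclusive
    (2,0)@(5, 1): e=[102,12,2] → █
    (3,0)@(7, 1): e=[98,32,-14] → ·
    (2,1)@(5, 3): e=[78,16,22] → █
    (3,1)@(7, 3): e=[74,36,6] → █
    (4,1)@(9, 3): e=[70,56,-10] → ·
    (1,2)@(3, 5): e=[58,0,58] → █  [on edge]
    (4,2)@(9, 5): e=[46,60,10] → █
    (5,2)@(11, 5): e=[42,80,-6] → ·
    (1,3)@(3, 7): e=[34,4,78] → █
    (5,3)@(11, 7): e=[18,84,14] → █
    (6,3)@(13, 7): e=[14,104,-2] → ·
    (1,4)@(3, 9): e=[10,8,98] → █
  covered (15 px):
    · · █ · · · · ·
    · · █ █ · · · ·
    · █ █ █ █ · · ·
    · █ █ █ █ █ · ·
    · █ █ █ · · · ·
    · · · · · · · ·

Final: 24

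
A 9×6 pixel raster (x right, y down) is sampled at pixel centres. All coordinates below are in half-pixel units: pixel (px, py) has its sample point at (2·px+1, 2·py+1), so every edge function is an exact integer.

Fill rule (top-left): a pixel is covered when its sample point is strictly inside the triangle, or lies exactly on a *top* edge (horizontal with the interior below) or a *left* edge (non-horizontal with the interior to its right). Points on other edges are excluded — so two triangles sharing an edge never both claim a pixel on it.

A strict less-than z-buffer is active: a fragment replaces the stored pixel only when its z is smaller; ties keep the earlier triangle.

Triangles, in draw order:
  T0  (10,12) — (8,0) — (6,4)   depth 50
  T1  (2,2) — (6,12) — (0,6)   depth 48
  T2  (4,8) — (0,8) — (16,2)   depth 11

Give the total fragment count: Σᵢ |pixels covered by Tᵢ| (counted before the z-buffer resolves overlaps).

T0:
  2·area = 32  (B↔C swapped to make it positive)
  edge (10, 12)→(6, 4): d=(-4,-8) top-left  bias=+0
  edge (6, 4)→(8, 0): d=(2,-4) top-left  bias=+0
  edge (8, 0)→(10, 12): d=(2,12) right/bottom  bias=-1
    (3,1)@(7, 3): e=[12,2,18] → X
    (4,1)@(9, 3): e=[28,10,-6] → .
    (3,2)@(7, 5): e=[4,6,22] → X
    (4,2)@(9, 5): e=[20,14,-2] → .
    (3,3)@(7, 7): e=[-4,10,26] → .
    (4,3)@(9, 7): e=[12,18,2] → X
    (5,3)@(11, 7): e=[28,26,-22] → .
    (4,4)@(9, 9): e=[4,22,6] → X
    (5,4)@(11, 9): e=[20,30,-18] → .
    (4,5)@(9, 11): e=[-4,26,10] → .
  covered (4 px):
    . . . . . . . . .
    . . . X . . . . .
    . . . X . . . . .
    . . . . X . . . .
    . . . . X . . . .
    . . . . . . . . .
T1:
  2·area = 36
  edge (2, 2)→(6, 12): d=(4,10) right/bottom  bias=-1
  edge (6, 12)→(0, 6): d=(-6,-6) top-left  bias=+0
  edge (0, 6)→(2, 2): d=(2,-4) top-left  bias=+0
    (0,2)@(1, 5): e=[22,12,2] → X
    (1,2)@(3, 5): e=[2,24,10] → X
    (2,2)@(5, 5): e=[-18,36,18] → .
    (0,3)@(1, 7): e=[30,0,6] → X  [on edge]
    (2,3)@(5, 7): e=[-10,24,22] → .
    (0,4)@(1, 9): e=[38,-12,10] → .
    (1,4)@(3, 9): e=[18,0,18] → X  [on edge]
    (2,4)@(5, 9): e=[-2,12,26] → .
    (1,5)@(3, 11): e=[26,-12,22] → .
    (2,5)@(5, 11): e=[6,0,30] → X  [on edge]
    (3,5)@(7, 11): e=[-14,12,38] → .
  covered (6 px):
    . . . . . . . . .
    . . . . . . . . .
    X X . . . . . . .
    X X . . . . . . .
    . X . . . . . . .
    . . X . . . . . .
T2:
  2·area = 24
  edge (4, 8)→(0, 8): d=(-4,0) right/bottom  bias=-1
  edge (0, 8)→(16, 2): d=(16,-6) top-left  bias=+0
  edge (16, 2)→(4, 8): d=(-12,6) right/bottom  bias=-1
    (4,2)@(9, 5): e=[12,6,6] → X
    (5,2)@(11, 5): e=[12,18,-6] → .
    (1,3)@(3, 7): e=[4,2,18] → X
    (2,3)@(5, 7): e=[4,14,6] → X
    (3,3)@(7, 7): e=[4,26,-6] → .
    (4,3)@(9, 7): e=[4,38,-18] → .
    (1,4)@(3, 9): e=[-4,34,-6] → .
    (2,4)@(5, 9): e=[-4,46,-18] → .
  covered (3 px):
    . . . . . . . . .
    . . . . . . . . .
    . . . . X . . . .
    . X X . . . . . .
    . . . . . . . . .
    . . . . . . . . .

Answer: 13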